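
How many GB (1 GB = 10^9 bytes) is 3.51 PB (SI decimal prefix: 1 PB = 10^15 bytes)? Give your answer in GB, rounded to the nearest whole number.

3.51 PB × 1,000,000,000,000,000 bytes/PB = 3,510,000,000,000,000 bytes
1 GB = 1,000,000,000 bytes
3,510,000,000,000,000 / 1,000,000,000 = 3,510,000 GB

3,510,000 GB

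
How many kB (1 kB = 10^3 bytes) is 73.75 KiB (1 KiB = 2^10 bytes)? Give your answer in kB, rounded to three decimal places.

73.75 KiB = 73.75 × 2^10 bytes = 75,520 bytes
1 kB = 10^3 bytes = 1,000 bytes
75,520 / 1,000 = 75.520 kB

75.520 kB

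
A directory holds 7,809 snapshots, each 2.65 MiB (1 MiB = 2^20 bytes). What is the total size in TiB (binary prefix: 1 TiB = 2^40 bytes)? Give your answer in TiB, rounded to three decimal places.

Total = 7,809 × 2.65 MiB = 20693.85 MiB
= 20693.85 × 1,048,576 bytes = 21,699,074,457.6 bytes
1 TiB = 1,099,511,627,776 bytes
21,699,074,457.6 / 1,099,511,627,776 = 0.020 TiB

0.020 TiB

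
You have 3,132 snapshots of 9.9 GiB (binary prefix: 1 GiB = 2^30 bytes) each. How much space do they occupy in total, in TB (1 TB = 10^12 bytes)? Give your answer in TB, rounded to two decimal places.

Total = 3,132 × 9.9 GiB = 31006.8 GiB
= 31006.8 × 1,073,741,824 bytes = 33,293,297,988,403.2 bytes
1 TB = 1,000,000,000,000 bytes
33,293,297,988,403.2 / 1,000,000,000,000 = 33.29 TB

33.29 TB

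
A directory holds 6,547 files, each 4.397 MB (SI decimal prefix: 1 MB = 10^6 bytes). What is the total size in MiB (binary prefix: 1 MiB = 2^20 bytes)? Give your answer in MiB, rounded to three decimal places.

27,453.574 MiB

Total = 6,547 × 4.397 MB = 28787.159 MB
= 28787.159 × 1,000,000 bytes = 28,787,159,000 bytes
1 MiB = 1,048,576 bytes
28,787,159,000 / 1,048,576 = 27,453.574 MiB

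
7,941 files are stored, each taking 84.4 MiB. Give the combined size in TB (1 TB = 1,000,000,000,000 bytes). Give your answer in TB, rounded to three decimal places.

Total = 7,941 × 84.4 MiB = 670220.4 MiB
= 670220.4 × 1,048,576 bytes = 702,777,026,150.4 bytes
1 TB = 1,000,000,000,000 bytes
702,777,026,150.4 / 1,000,000,000,000 = 0.703 TB

0.703 TB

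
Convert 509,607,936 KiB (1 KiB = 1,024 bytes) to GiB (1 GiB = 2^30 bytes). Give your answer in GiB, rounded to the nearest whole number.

509,607,936 KiB × 1,024 bytes/KiB = 521,838,526,464 bytes
1 GiB = 2^30 bytes = 1,073,741,824 bytes
521,838,526,464 / 1,073,741,824 = 486 GiB

486 GiB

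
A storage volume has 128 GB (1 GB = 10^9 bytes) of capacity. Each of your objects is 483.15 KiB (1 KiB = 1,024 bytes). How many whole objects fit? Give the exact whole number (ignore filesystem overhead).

258,718

Capacity: 128 GB = 128,000,000,000 bytes
Per item: 483.15 KiB = 494,745.6 bytes
⌊128,000,000,000 / 494,745.6⌋ = 258,718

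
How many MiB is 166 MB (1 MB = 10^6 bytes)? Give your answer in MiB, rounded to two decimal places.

158.31 MiB

166 MB × 1,000,000 bytes/MB = 166,000,000 bytes
1 MiB = 2^20 bytes = 1,048,576 bytes
166,000,000 / 1,048,576 = 158.31 MiB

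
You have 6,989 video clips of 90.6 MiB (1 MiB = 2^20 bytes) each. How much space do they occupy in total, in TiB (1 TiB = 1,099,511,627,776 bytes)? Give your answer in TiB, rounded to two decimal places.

Total = 6,989 × 90.6 MiB = 633203.4 MiB
= 633203.4 × 1,048,576 bytes = 663,961,888,358.4 bytes
1 TiB = 1,099,511,627,776 bytes
663,961,888,358.4 / 1,099,511,627,776 = 0.60 TiB

0.60 TiB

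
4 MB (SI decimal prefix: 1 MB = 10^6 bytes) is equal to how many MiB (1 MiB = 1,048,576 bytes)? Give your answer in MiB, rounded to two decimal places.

4 MB × 1,000,000 bytes/MB = 4,000,000 bytes
1 MiB = 2^20 bytes = 1,048,576 bytes
4,000,000 / 1,048,576 = 3.81 MiB

3.81 MiB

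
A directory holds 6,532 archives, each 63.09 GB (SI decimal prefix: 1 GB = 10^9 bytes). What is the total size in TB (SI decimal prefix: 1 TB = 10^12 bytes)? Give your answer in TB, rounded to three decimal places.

Total = 6,532 × 63.09 GB = 412103.88 GB
= 412103.88 × 1,000,000,000 bytes = 412,103,880,000,000 bytes
1 TB = 1,000,000,000,000 bytes
412,103,880,000,000 / 1,000,000,000,000 = 412.104 TB

412.104 TB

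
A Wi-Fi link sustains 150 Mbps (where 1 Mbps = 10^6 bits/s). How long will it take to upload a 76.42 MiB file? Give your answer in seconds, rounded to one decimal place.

76.42 MiB = 80,132,177.92 bytes = 641,057,423.36 bits
150 Mbps = 150,000,000 bits/s
time = 641,057,423.36 / 150,000,000 = 4.3 s

4.3 seconds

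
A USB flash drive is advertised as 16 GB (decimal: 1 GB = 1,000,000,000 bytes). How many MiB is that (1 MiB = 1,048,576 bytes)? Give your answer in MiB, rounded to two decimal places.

15,258.79 MiB

16 GB × 1,000,000,000 bytes/GB = 16,000,000,000 bytes
1 MiB = 2^20 bytes = 1,048,576 bytes
16,000,000,000 / 1,048,576 = 15,258.79 MiB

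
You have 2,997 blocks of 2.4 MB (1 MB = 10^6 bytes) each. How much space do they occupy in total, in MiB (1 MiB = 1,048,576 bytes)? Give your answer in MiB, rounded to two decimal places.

6,859.59 MiB

Total = 2,997 × 2.4 MB = 7192.8 MB
= 7192.8 × 1,000,000 bytes = 7,192,800,000 bytes
1 MiB = 1,048,576 bytes
7,192,800,000 / 1,048,576 = 6,859.59 MiB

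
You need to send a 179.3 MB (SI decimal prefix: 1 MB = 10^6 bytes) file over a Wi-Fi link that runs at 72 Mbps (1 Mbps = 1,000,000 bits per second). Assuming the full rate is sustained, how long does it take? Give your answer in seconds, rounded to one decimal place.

179.3 MB = 179,300,000 bytes = 1,434,400,000 bits
72 Mbps = 72,000,000 bits/s
time = 1,434,400,000 / 72,000,000 = 19.9 s

19.9 seconds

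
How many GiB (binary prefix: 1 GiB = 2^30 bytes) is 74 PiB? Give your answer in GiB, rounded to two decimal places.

74 PiB = 74 × 2^50 bytes = 83,316,593,106,354,176 bytes
1 GiB = 1,073,741,824 bytes
83,316,593,106,354,176 / 1,073,741,824 = 77,594,624.00 GiB

77,594,624.00 GiB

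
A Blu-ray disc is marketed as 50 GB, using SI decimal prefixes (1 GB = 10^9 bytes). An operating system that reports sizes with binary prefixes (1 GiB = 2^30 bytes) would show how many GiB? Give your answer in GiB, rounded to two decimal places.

50 GB = 50 × 10^9 bytes = 50,000,000,000 bytes
1 GiB = 2^30 bytes = 1,073,741,824 bytes
50,000,000,000 / 1,073,741,824 = 46.57 GiB

46.57 GiB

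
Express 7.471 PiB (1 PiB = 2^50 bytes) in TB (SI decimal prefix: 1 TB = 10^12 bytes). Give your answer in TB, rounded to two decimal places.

7.471 PiB × 1,125,899,906,842,624 bytes/PiB = 8,411,598,204,021,243.904 bytes
1 TB = 10^12 bytes = 1,000,000,000,000 bytes
8,411,598,204,021,243.904 / 1,000,000,000,000 = 8,411.60 TB

8,411.60 TB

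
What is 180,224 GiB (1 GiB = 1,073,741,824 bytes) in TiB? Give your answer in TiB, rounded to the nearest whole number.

176 TiB

180,224 GiB × 1,073,741,824 bytes/GiB = 193,514,046,488,576 bytes
1 TiB = 1,099,511,627,776 bytes
193,514,046,488,576 / 1,099,511,627,776 = 176 TiB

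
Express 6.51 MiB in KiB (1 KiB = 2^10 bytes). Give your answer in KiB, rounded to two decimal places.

6,666.24 KiB

6.51 MiB × 1,048,576 bytes/MiB = 6,826,229.76 bytes
1 KiB = 2^10 bytes = 1,024 bytes
6,826,229.76 / 1,024 = 6,666.24 KiB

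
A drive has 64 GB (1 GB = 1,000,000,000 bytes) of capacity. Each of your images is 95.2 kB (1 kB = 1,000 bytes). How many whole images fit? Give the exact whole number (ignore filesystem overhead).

672,268

Capacity: 64 GB = 64,000,000,000 bytes
Per item: 95.2 kB = 95,200 bytes
⌊64,000,000,000 / 95,200⌋ = 672,268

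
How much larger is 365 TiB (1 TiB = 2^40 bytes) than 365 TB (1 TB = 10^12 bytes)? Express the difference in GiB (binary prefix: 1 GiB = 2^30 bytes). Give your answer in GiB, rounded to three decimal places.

33,827.260 GiB

365 TiB = 365 × 1,099,511,627,776 = 401,321,744,138,240 bytes
365 TB = 365 × 1,000,000,000,000 = 365,000,000,000,000 bytes
difference = 36,321,744,138,240 bytes
36,321,744,138,240 / 1,073,741,824 = 33,827.260 GiB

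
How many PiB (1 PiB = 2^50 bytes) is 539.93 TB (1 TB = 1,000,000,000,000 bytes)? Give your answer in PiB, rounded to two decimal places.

0.48 PiB

539.93 TB = 539.93 × 10^12 bytes = 539,930,000,000,000 bytes
1 PiB = 2^50 bytes = 1,125,899,906,842,624 bytes
539,930,000,000,000 / 1,125,899,906,842,624 = 0.48 PiB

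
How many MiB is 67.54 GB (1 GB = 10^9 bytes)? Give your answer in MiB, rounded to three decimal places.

64,411.163 MiB

67.54 GB = 67.54 × 10^9 bytes = 67,540,000,000 bytes
1 MiB = 1,048,576 bytes
67,540,000,000 / 1,048,576 = 64,411.163 MiB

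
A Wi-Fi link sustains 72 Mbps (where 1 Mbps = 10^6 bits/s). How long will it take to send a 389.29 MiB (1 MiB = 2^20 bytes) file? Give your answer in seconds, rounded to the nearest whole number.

389.29 MiB = 408,200,151.04 bytes = 3,265,601,208.32 bits
72 Mbps = 72,000,000 bits/s
time = 3,265,601,208.32 / 72,000,000 = 45 s

45 seconds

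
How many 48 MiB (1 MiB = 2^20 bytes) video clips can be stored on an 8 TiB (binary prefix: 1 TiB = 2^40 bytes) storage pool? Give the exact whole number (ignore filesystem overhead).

174,762

Capacity: 8 TiB = 8,796,093,022,208 bytes
Per item: 48 MiB = 50,331,648 bytes
⌊8,796,093,022,208 / 50,331,648⌋ = 174,762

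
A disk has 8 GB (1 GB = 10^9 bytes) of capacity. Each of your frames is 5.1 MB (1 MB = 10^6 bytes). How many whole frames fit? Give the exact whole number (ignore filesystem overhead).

1,568

Capacity: 8 GB = 8,000,000,000 bytes
Per item: 5.1 MB = 5,100,000 bytes
⌊8,000,000,000 / 5,100,000⌋ = 1,568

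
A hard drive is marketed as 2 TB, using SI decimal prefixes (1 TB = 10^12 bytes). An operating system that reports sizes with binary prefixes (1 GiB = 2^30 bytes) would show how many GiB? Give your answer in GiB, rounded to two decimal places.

2 TB × 1,000,000,000,000 bytes/TB = 2,000,000,000,000 bytes
1 GiB = 2^30 bytes = 1,073,741,824 bytes
2,000,000,000,000 / 1,073,741,824 = 1,862.65 GiB

1,862.65 GiB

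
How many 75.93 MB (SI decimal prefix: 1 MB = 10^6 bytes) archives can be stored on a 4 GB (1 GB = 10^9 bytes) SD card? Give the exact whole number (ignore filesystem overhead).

Capacity: 4 GB = 4,000,000,000 bytes
Per item: 75.93 MB = 75,930,000 bytes
⌊4,000,000,000 / 75,930,000⌋ = 52

52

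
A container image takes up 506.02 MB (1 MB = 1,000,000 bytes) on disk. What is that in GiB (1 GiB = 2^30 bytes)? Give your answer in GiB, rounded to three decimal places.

0.471 GiB

506.02 MB = 506.02 × 10^6 bytes = 506,020,000 bytes
1 GiB = 2^30 bytes = 1,073,741,824 bytes
506,020,000 / 1,073,741,824 = 0.471 GiB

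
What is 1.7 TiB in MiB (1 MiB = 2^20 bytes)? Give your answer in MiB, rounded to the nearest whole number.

1.7 TiB × 1,099,511,627,776 bytes/TiB = 1,869,169,767,219.2 bytes
1 MiB = 2^20 bytes = 1,048,576 bytes
1,869,169,767,219.2 / 1,048,576 = 1,782,579 MiB

1,782,579 MiB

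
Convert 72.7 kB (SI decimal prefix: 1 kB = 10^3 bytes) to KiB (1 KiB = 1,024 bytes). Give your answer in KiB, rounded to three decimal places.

70.996 KiB

72.7 kB = 72.7 × 10^3 bytes = 72,700 bytes
1 KiB = 1,024 bytes
72,700 / 1,024 = 70.996 KiB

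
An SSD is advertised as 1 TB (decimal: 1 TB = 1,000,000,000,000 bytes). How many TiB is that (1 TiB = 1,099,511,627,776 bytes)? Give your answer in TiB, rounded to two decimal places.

0.91 TiB

1 TB = 1 × 10^12 bytes = 1,000,000,000,000 bytes
1 TiB = 1,099,511,627,776 bytes
1,000,000,000,000 / 1,099,511,627,776 = 0.91 TiB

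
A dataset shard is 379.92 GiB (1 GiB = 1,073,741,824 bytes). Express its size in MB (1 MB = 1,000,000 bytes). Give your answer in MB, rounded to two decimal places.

407,935.99 MB

379.92 GiB × 1,073,741,824 bytes/GiB = 407,935,993,774.08 bytes
1 MB = 1,000,000 bytes
407,935,993,774.08 / 1,000,000 = 407,935.99 MB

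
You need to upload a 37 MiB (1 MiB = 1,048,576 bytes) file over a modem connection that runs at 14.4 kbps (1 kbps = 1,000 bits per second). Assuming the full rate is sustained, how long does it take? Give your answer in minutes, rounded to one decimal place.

37 MiB = 38,797,312 bytes = 310,378,496 bits
14.4 kbps = 14,400 bits/s
time = 310,378,496 / 14,400 = 21,554.06 s
21,554.06 s / 60 = 359.2 minutes

359.2 minutes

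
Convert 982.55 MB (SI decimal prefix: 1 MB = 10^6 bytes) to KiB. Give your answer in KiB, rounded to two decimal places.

982.55 MB = 982.55 × 10^6 bytes = 982,550,000 bytes
1 KiB = 1,024 bytes
982,550,000 / 1,024 = 959,521.48 KiB

959,521.48 KiB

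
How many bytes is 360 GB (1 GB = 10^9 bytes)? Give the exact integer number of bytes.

360 × 1,000,000,000 = 360,000,000,000 bytes  (1 GB = 10^9 bytes)

360,000,000,000 bytes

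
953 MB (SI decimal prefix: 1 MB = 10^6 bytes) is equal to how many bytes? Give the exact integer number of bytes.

953,000,000 bytes

953 × 1,000,000 = 953,000,000 bytes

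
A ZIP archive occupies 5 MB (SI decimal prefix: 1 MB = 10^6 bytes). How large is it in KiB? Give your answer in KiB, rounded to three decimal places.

4,882.813 KiB

5 MB × 1,000,000 bytes/MB = 5,000,000 bytes
1 KiB = 1,024 bytes
5,000,000 / 1,024 = 4,882.813 KiB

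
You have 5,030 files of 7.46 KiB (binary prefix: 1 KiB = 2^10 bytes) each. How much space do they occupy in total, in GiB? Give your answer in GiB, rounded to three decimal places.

Total = 5,030 × 7.46 KiB = 37523.8 KiB
= 37523.8 × 1,024 bytes = 38,424,371.2 bytes
1 GiB = 1,073,741,824 bytes
38,424,371.2 / 1,073,741,824 = 0.036 GiB

0.036 GiB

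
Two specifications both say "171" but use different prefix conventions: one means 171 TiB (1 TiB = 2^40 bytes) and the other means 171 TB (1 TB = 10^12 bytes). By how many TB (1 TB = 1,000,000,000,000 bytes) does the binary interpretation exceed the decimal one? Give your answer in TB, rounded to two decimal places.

171 TiB = 171 × 1,099,511,627,776 = 188,016,488,349,696 bytes
171 TB = 171 × 1,000,000,000,000 = 171,000,000,000,000 bytes
difference = 17,016,488,349,696 bytes
17,016,488,349,696 / 1,000,000,000,000 = 17.02 TB

17.02 TB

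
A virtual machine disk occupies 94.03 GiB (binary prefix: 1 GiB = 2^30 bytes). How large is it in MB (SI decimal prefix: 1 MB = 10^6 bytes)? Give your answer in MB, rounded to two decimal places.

100,963.94 MB

94.03 GiB × 1,073,741,824 bytes/GiB = 100,963,943,710.72 bytes
1 MB = 1,000,000 bytes
100,963,943,710.72 / 1,000,000 = 100,963.94 MB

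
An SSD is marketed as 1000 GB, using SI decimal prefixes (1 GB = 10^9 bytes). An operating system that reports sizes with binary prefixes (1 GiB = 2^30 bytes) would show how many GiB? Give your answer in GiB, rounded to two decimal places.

931.32 GiB

1000 GB = 1000 × 10^9 bytes = 1,000,000,000,000 bytes
1 GiB = 2^30 bytes = 1,073,741,824 bytes
1,000,000,000,000 / 1,073,741,824 = 931.32 GiB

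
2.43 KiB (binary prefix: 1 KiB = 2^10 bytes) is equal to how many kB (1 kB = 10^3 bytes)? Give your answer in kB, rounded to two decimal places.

2.49 kB

2.43 KiB = 2.43 × 2^10 bytes = 2,488.32 bytes
1 kB = 10^3 bytes = 1,000 bytes
2,488.32 / 1,000 = 2.49 kB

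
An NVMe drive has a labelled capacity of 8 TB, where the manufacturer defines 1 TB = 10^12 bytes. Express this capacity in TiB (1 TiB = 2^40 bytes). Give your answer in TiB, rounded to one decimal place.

7.3 TiB

8 TB × 1,000,000,000,000 bytes/TB = 8,000,000,000,000 bytes
1 TiB = 1,099,511,627,776 bytes
8,000,000,000,000 / 1,099,511,627,776 = 7.3 TiB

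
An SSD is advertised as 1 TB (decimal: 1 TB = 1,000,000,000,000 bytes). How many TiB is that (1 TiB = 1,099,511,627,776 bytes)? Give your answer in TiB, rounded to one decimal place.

1 TB = 1 × 10^12 bytes = 1,000,000,000,000 bytes
1 TiB = 1,099,511,627,776 bytes
1,000,000,000,000 / 1,099,511,627,776 = 0.9 TiB

0.9 TiB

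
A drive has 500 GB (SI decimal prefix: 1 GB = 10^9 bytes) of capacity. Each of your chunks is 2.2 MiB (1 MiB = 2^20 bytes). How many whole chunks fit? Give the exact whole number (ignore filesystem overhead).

Capacity: 500 GB = 500,000,000,000 bytes
Per item: 2.2 MiB = 2,306,867.2 bytes
⌊500,000,000,000 / 2,306,867.2⌋ = 216,744

216,744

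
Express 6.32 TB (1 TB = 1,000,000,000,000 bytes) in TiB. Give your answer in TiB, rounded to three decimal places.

6.32 TB × 1,000,000,000,000 bytes/TB = 6,320,000,000,000 bytes
1 TiB = 1,099,511,627,776 bytes
6,320,000,000,000 / 1,099,511,627,776 = 5.748 TiB

5.748 TiB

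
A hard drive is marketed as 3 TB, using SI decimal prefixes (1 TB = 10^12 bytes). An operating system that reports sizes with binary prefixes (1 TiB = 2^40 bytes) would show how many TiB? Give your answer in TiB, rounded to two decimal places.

3 TB = 3 × 10^12 bytes = 3,000,000,000,000 bytes
1 TiB = 2^40 bytes = 1,099,511,627,776 bytes
3,000,000,000,000 / 1,099,511,627,776 = 2.73 TiB

2.73 TiB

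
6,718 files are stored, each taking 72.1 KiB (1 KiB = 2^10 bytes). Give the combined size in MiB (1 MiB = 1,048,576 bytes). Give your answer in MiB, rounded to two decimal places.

473.02 MiB

Total = 6,718 × 72.1 KiB = 484367.8 KiB
= 484367.8 × 1,024 bytes = 495,992,627.2 bytes
1 MiB = 1,048,576 bytes
495,992,627.2 / 1,048,576 = 473.02 MiB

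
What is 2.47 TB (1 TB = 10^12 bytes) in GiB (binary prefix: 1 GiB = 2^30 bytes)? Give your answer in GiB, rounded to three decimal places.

2,300.367 GiB

2.47 TB = 2.47 × 10^12 bytes = 2,470,000,000,000 bytes
1 GiB = 2^30 bytes = 1,073,741,824 bytes
2,470,000,000,000 / 1,073,741,824 = 2,300.367 GiB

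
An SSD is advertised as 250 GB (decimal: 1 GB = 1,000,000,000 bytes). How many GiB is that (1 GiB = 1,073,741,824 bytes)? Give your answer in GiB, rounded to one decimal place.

232.8 GiB

250 GB = 250 × 10^9 bytes = 250,000,000,000 bytes
1 GiB = 2^30 bytes = 1,073,741,824 bytes
250,000,000,000 / 1,073,741,824 = 232.8 GiB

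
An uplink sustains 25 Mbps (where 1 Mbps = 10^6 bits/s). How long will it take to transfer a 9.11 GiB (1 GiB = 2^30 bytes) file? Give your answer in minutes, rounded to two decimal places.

52.17 minutes

9.11 GiB = 9,781,788,016.64 bytes = 78,254,304,133.12 bits
25 Mbps = 25,000,000 bits/s
time = 78,254,304,133.12 / 25,000,000 = 3,130.172 s
3,130.172 s / 60 = 52.17 minutes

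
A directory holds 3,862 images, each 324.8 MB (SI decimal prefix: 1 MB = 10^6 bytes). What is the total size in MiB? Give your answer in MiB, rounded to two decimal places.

1,196,267.70 MiB

Total = 3,862 × 324.8 MB = 1254377.6 MB
= 1254377.6 × 1,000,000 bytes = 1,254,377,600,000 bytes
1 MiB = 1,048,576 bytes
1,254,377,600,000 / 1,048,576 = 1,196,267.70 MiB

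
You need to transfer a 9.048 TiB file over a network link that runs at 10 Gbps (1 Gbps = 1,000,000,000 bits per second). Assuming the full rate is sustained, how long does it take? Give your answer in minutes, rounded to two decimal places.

132.65 minutes

9.048 TiB = 9,948,381,208,117.248 bytes = 79,587,049,664,937.984 bits
10 Gbps = 10,000,000,000 bits/s
time = 79,587,049,664,937.984 / 10,000,000,000 = 7,958.705 s
7,958.705 s / 60 = 132.65 minutes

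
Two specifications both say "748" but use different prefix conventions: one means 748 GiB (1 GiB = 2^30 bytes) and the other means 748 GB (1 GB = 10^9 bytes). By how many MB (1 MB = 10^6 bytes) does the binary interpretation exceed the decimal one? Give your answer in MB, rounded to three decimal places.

55,158.884 MB

748 GiB = 748 × 1,073,741,824 = 803,158,884,352 bytes
748 GB = 748 × 1,000,000,000 = 748,000,000,000 bytes
difference = 55,158,884,352 bytes
55,158,884,352 / 1,000,000 = 55,158.884 MB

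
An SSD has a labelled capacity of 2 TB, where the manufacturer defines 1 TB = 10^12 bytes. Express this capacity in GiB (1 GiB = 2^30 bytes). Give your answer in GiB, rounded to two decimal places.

2 TB = 2 × 10^12 bytes = 2,000,000,000,000 bytes
1 GiB = 1,073,741,824 bytes
2,000,000,000,000 / 1,073,741,824 = 1,862.65 GiB

1,862.65 GiB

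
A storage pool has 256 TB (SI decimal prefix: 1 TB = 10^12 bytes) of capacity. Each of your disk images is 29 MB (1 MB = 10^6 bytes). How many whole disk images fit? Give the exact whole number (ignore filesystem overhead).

Capacity: 256 TB = 256,000,000,000,000 bytes
Per item: 29 MB = 29,000,000 bytes
⌊256,000,000,000,000 / 29,000,000⌋ = 8,827,586

8,827,586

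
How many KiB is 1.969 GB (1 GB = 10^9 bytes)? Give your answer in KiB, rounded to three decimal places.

1.969 GB = 1.969 × 10^9 bytes = 1,969,000,000 bytes
1 KiB = 2^10 bytes = 1,024 bytes
1,969,000,000 / 1,024 = 1,922,851.563 KiB

1,922,851.563 KiB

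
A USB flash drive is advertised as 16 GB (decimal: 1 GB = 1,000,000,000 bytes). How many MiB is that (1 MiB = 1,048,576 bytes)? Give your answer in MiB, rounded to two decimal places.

15,258.79 MiB

16 GB = 16 × 10^9 bytes = 16,000,000,000 bytes
1 MiB = 2^20 bytes = 1,048,576 bytes
16,000,000,000 / 1,048,576 = 15,258.79 MiB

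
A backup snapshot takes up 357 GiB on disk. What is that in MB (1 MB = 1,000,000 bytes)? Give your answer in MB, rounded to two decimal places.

383,325.83 MB

357 GiB = 357 × 2^30 bytes = 383,325,831,168 bytes
1 MB = 10^6 bytes = 1,000,000 bytes
383,325,831,168 / 1,000,000 = 383,325.83 MB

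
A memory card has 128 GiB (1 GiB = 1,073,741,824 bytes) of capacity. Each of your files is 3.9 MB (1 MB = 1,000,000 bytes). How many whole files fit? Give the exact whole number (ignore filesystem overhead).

Capacity: 128 GiB = 137,438,953,472 bytes
Per item: 3.9 MB = 3,900,000 bytes
⌊137,438,953,472 / 3,900,000⌋ = 35,240

35,240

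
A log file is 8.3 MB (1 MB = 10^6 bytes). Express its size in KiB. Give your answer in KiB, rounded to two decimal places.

8.3 MB × 1,000,000 bytes/MB = 8,300,000 bytes
1 KiB = 2^10 bytes = 1,024 bytes
8,300,000 / 1,024 = 8,105.47 KiB

8,105.47 KiB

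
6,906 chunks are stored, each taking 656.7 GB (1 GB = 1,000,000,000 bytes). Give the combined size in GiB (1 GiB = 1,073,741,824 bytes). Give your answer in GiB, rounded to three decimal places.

Total = 6,906 × 656.7 GB = 4535170.2 GB
= 4535170.2 × 1,000,000,000 bytes = 4,535,170,200,000,000 bytes
1 GiB = 1,073,741,824 bytes
4,535,170,200,000,000 / 1,073,741,824 = 4,223,706.387 GiB

4,223,706.387 GiB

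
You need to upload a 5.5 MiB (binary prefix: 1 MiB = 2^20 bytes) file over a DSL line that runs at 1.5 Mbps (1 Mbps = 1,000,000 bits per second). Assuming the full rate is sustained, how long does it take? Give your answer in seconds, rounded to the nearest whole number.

31 seconds

5.5 MiB = 5,767,168 bytes = 46,137,344 bits
1.5 Mbps = 1,500,000 bits/s
time = 46,137,344 / 1,500,000 = 31 s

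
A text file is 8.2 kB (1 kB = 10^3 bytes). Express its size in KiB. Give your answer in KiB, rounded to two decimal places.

8.2 kB × 1,000 bytes/kB = 8,200 bytes
1 KiB = 1,024 bytes
8,200 / 1,024 = 8.01 KiB

8.01 KiB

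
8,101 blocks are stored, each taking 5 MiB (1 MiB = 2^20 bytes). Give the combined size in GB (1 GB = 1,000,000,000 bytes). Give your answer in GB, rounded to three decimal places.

42.473 GB

Total = 8,101 × 5 MiB = 40,505 MiB
= 40,505 × 1,048,576 bytes = 42,472,570,880 bytes
1 GB = 1,000,000,000 bytes
42,472,570,880 / 1,000,000,000 = 42.473 GB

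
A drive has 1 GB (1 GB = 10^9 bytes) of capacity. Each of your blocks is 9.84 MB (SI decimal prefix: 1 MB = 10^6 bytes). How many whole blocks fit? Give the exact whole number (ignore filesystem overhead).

Capacity: 1 GB = 1,000,000,000 bytes
Per item: 9.84 MB = 9,840,000 bytes
⌊1,000,000,000 / 9,840,000⌋ = 101

101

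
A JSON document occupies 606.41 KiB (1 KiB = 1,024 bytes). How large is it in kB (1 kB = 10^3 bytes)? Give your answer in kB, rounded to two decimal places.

606.41 KiB × 1,024 bytes/KiB = 620,963.84 bytes
1 kB = 10^3 bytes = 1,000 bytes
620,963.84 / 1,000 = 620.96 kB

620.96 kB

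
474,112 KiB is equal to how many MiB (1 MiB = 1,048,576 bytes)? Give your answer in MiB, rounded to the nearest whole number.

463 MiB

474,112 KiB × 1,024 bytes/KiB = 485,490,688 bytes
1 MiB = 1,048,576 bytes
485,490,688 / 1,048,576 = 463 MiB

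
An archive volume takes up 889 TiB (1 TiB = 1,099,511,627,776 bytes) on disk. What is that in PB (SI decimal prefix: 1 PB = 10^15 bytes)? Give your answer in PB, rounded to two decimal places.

0.98 PB

889 TiB × 1,099,511,627,776 bytes/TiB = 977,465,837,092,864 bytes
1 PB = 1,000,000,000,000,000 bytes
977,465,837,092,864 / 1,000,000,000,000,000 = 0.98 PB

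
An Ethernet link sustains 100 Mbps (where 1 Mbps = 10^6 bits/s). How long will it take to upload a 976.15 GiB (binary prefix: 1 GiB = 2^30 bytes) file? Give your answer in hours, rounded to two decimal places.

23.29 hours

976.15 GiB = 1,048,133,081,497.6 bytes = 8,385,064,651,980.8 bits
100 Mbps = 100,000,000 bits/s
time = 8,385,064,651,980.8 / 100,000,000 = 83,850.6465 s
83,850.6465 s / 3600 = 23.29 hours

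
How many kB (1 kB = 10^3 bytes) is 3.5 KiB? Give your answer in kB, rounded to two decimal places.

3.58 kB

3.5 KiB = 3.5 × 2^10 bytes = 3,584 bytes
1 kB = 1,000 bytes
3,584 / 1,000 = 3.58 kB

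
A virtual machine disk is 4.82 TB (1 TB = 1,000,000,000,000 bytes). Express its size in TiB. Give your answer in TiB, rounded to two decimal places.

4.38 TiB

4.82 TB × 1,000,000,000,000 bytes/TB = 4,820,000,000,000 bytes
1 TiB = 1,099,511,627,776 bytes
4,820,000,000,000 / 1,099,511,627,776 = 4.38 TiB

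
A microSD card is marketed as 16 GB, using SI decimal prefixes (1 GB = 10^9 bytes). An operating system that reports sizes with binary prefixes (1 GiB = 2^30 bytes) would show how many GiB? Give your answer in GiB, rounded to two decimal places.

16 GB = 16 × 10^9 bytes = 16,000,000,000 bytes
1 GiB = 2^30 bytes = 1,073,741,824 bytes
16,000,000,000 / 1,073,741,824 = 14.90 GiB

14.90 GiB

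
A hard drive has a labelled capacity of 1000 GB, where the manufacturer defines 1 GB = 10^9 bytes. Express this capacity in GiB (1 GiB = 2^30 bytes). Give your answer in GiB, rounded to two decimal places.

1000 GB = 1000 × 10^9 bytes = 1,000,000,000,000 bytes
1 GiB = 2^30 bytes = 1,073,741,824 bytes
1,000,000,000,000 / 1,073,741,824 = 931.32 GiB

931.32 GiB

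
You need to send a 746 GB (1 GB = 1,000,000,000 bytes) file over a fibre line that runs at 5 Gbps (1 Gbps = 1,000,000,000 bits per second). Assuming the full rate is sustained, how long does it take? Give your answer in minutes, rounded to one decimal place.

19.9 minutes

746 GB = 746,000,000,000 bytes = 5,968,000,000,000 bits
5 Gbps = 5,000,000,000 bits/s
time = 5,968,000,000,000 / 5,000,000,000 = 1,193.60 s
1,193.60 s / 60 = 19.9 minutes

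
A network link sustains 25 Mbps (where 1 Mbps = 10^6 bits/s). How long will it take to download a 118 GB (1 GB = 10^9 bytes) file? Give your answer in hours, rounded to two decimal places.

10.49 hours

118 GB = 118,000,000,000 bytes = 944,000,000,000 bits
25 Mbps = 25,000,000 bits/s
time = 944,000,000,000 / 25,000,000 = 37,760.0000 s
37,760.0000 s / 3600 = 10.49 hours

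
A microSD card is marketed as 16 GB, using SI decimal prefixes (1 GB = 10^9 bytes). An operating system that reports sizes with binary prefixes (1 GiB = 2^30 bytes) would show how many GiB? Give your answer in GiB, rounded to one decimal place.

16 GB = 16 × 10^9 bytes = 16,000,000,000 bytes
1 GiB = 1,073,741,824 bytes
16,000,000,000 / 1,073,741,824 = 14.9 GiB

14.9 GiB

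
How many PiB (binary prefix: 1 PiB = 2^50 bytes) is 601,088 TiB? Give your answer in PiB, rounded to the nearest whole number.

601,088 TiB = 601,088 × 2^40 bytes = 660,903,245,316,620,288 bytes
1 PiB = 2^50 bytes = 1,125,899,906,842,624 bytes
660,903,245,316,620,288 / 1,125,899,906,842,624 = 587 PiB

587 PiB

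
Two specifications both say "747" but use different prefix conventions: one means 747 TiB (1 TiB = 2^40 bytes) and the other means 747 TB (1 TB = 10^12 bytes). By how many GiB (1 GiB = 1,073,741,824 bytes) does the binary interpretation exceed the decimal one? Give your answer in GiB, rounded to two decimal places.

747 TiB = 747 × 1,099,511,627,776 = 821,335,185,948,672 bytes
747 TB = 747 × 1,000,000,000,000 = 747,000,000,000,000 bytes
difference = 74,335,185,948,672 bytes
74,335,185,948,672 / 1,073,741,824 = 69,230.04 GiB

69,230.04 GiB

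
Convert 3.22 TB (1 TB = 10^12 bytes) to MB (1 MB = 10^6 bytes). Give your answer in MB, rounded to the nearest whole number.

3,220,000 MB

3.22 TB × 1,000,000,000,000 bytes/TB = 3,220,000,000,000 bytes
1 MB = 10^6 bytes = 1,000,000 bytes
3,220,000,000,000 / 1,000,000 = 3,220,000 MB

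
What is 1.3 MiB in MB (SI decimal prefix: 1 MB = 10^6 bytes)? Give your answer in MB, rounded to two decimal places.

1.36 MB

1.3 MiB = 1.3 × 2^20 bytes = 1,363,148.8 bytes
1 MB = 1,000,000 bytes
1,363,148.8 / 1,000,000 = 1.36 MB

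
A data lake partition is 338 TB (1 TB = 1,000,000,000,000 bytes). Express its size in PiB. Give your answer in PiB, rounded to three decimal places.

0.300 PiB

338 TB × 1,000,000,000,000 bytes/TB = 338,000,000,000,000 bytes
1 PiB = 1,125,899,906,842,624 bytes
338,000,000,000,000 / 1,125,899,906,842,624 = 0.300 PiB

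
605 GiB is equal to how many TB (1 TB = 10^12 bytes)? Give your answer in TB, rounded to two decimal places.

0.65 TB

605 GiB = 605 × 2^30 bytes = 649,613,803,520 bytes
1 TB = 10^12 bytes = 1,000,000,000,000 bytes
649,613,803,520 / 1,000,000,000,000 = 0.65 TB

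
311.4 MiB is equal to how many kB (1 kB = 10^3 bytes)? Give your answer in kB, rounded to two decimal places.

311.4 MiB = 311.4 × 2^20 bytes = 326,526,566.4 bytes
1 kB = 1,000 bytes
326,526,566.4 / 1,000 = 326,526.57 kB

326,526.57 kB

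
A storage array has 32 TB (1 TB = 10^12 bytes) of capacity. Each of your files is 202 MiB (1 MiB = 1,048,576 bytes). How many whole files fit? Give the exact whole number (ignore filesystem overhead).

151,077

Capacity: 32 TB = 32,000,000,000,000 bytes
Per item: 202 MiB = 211,812,352 bytes
⌊32,000,000,000,000 / 211,812,352⌋ = 151,077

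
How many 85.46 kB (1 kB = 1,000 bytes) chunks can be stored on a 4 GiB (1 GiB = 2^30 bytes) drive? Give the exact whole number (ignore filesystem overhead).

Capacity: 4 GiB = 4,294,967,296 bytes
Per item: 85.46 kB = 85,460 bytes
⌊4,294,967,296 / 85,460⌋ = 50,257

50,257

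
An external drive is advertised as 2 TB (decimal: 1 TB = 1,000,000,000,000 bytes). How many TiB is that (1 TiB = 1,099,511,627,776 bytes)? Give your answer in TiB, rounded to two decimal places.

2 TB × 1,000,000,000,000 bytes/TB = 2,000,000,000,000 bytes
1 TiB = 2^40 bytes = 1,099,511,627,776 bytes
2,000,000,000,000 / 1,099,511,627,776 = 1.82 TiB

1.82 TiB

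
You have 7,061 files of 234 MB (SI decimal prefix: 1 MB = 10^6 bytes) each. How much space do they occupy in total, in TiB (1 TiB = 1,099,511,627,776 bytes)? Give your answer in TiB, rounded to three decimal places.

1.503 TiB

Total = 7,061 × 234 MB = 1,652,274 MB
= 1,652,274 × 1,000,000 bytes = 1,652,274,000,000 bytes
1 TiB = 1,099,511,627,776 bytes
1,652,274,000,000 / 1,099,511,627,776 = 1.503 TiB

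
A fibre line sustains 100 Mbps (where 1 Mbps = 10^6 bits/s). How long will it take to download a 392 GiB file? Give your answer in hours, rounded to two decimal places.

9.35 hours

392 GiB = 420,906,795,008 bytes = 3,367,254,360,064 bits
100 Mbps = 100,000,000 bits/s
time = 3,367,254,360,064 / 100,000,000 = 33,672.5436 s
33,672.5436 s / 3600 = 9.35 hours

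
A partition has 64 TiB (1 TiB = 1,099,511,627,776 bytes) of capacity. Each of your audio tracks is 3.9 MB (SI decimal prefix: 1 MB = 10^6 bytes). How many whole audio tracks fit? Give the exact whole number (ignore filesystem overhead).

18,043,267

Capacity: 64 TiB = 70,368,744,177,664 bytes
Per item: 3.9 MB = 3,900,000 bytes
⌊70,368,744,177,664 / 3,900,000⌋ = 18,043,267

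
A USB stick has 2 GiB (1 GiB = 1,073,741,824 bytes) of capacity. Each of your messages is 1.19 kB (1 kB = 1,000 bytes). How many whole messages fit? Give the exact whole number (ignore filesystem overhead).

1,804,608

Capacity: 2 GiB = 2,147,483,648 bytes
Per item: 1.19 kB = 1,190 bytes
⌊2,147,483,648 / 1,190⌋ = 1,804,608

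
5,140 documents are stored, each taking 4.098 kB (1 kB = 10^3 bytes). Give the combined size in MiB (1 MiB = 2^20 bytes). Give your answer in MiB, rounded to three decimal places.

Total = 5,140 × 4.098 kB = 21063.72 kB
= 21063.72 × 1,000 bytes = 21,063,720 bytes
1 MiB = 1,048,576 bytes
21,063,720 / 1,048,576 = 20.088 MiB

20.088 MiB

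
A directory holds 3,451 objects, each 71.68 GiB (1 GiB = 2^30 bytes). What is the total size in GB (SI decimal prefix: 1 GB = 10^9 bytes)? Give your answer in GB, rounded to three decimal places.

Total = 3,451 × 71.68 GiB = 247367.68 GiB
= 247367.68 × 1,073,741,824 bytes = 265,609,023,921,848.32 bytes
1 GB = 1,000,000,000 bytes
265,609,023,921,848.32 / 1,000,000,000 = 265,609.024 GB

265,609.024 GB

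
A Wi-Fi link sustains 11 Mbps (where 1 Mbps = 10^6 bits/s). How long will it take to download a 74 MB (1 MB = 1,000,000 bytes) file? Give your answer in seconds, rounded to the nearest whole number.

54 seconds

74 MB = 74,000,000 bytes = 592,000,000 bits
11 Mbps = 11,000,000 bits/s
time = 592,000,000 / 11,000,000 = 54 s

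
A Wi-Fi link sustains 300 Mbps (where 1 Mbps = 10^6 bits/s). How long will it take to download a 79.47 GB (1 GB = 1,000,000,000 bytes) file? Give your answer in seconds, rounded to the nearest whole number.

79.47 GB = 79,470,000,000 bytes = 635,760,000,000 bits
300 Mbps = 300,000,000 bits/s
time = 635,760,000,000 / 300,000,000 = 2,119 s

2,119 seconds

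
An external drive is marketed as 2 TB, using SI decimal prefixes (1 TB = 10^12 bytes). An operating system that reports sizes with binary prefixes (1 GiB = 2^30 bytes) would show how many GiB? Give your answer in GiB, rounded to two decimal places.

1,862.65 GiB

2 TB = 2 × 10^12 bytes = 2,000,000,000,000 bytes
1 GiB = 2^30 bytes = 1,073,741,824 bytes
2,000,000,000,000 / 1,073,741,824 = 1,862.65 GiB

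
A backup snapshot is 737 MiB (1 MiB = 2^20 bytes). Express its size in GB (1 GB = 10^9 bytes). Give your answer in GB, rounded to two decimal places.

0.77 GB

737 MiB = 737 × 2^20 bytes = 772,800,512 bytes
1 GB = 10^9 bytes = 1,000,000,000 bytes
772,800,512 / 1,000,000,000 = 0.77 GB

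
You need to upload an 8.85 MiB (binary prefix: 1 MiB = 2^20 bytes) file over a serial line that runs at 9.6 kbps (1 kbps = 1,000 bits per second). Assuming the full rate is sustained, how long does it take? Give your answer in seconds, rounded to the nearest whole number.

8.85 MiB = 9,279,897.6 bytes = 74,239,180.8 bits
9.6 kbps = 9,600 bits/s
time = 74,239,180.8 / 9,600 = 7,733 s

7,733 seconds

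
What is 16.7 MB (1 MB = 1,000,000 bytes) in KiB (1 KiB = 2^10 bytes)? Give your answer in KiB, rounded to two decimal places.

16.7 MB = 16.7 × 10^6 bytes = 16,700,000 bytes
1 KiB = 2^10 bytes = 1,024 bytes
16,700,000 / 1,024 = 16,308.59 KiB

16,308.59 KiB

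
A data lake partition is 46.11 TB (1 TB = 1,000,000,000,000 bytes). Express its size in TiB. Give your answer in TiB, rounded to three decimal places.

41.937 TiB

46.11 TB = 46.11 × 10^12 bytes = 46,110,000,000,000 bytes
1 TiB = 2^40 bytes = 1,099,511,627,776 bytes
46,110,000,000,000 / 1,099,511,627,776 = 41.937 TiB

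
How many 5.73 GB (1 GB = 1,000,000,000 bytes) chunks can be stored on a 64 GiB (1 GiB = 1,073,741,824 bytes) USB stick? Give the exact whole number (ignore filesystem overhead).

11

Capacity: 64 GiB = 68,719,476,736 bytes
Per item: 5.73 GB = 5,730,000,000 bytes
⌊68,719,476,736 / 5,730,000,000⌋ = 11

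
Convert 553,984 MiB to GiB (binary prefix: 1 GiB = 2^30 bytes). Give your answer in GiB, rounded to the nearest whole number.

553,984 MiB = 553,984 × 2^20 bytes = 580,894,326,784 bytes
1 GiB = 1,073,741,824 bytes
580,894,326,784 / 1,073,741,824 = 541 GiB

541 GiB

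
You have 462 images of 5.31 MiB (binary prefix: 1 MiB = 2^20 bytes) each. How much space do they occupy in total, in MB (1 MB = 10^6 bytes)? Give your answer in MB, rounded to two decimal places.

Total = 462 × 5.31 MiB = 2453.22 MiB
= 2453.22 × 1,048,576 bytes = 2,572,387,614.72 bytes
1 MB = 1,000,000 bytes
2,572,387,614.72 / 1,000,000 = 2,572.39 MB

2,572.39 MB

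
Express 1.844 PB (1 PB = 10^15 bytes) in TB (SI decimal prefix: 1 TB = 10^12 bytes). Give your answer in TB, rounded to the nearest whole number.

1.844 PB = 1.844 × 10^15 bytes = 1,844,000,000,000,000 bytes
1 TB = 10^12 bytes = 1,000,000,000,000 bytes
1,844,000,000,000,000 / 1,000,000,000,000 = 1,844 TB

1,844 TB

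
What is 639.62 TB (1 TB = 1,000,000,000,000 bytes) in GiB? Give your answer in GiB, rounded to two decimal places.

595,692.55 GiB

639.62 TB = 639.62 × 10^12 bytes = 639,620,000,000,000 bytes
1 GiB = 1,073,741,824 bytes
639,620,000,000,000 / 1,073,741,824 = 595,692.55 GiB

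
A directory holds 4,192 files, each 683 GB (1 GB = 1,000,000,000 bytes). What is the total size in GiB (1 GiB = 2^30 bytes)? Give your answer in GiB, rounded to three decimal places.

2,666,503.191 GiB

Total = 4,192 × 683 GB = 2,863,136 GB
= 2,863,136 × 1,000,000,000 bytes = 2,863,136,000,000,000 bytes
1 GiB = 1,073,741,824 bytes
2,863,136,000,000,000 / 1,073,741,824 = 2,666,503.191 GiB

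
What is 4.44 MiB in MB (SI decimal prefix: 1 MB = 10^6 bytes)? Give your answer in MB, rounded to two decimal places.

4.66 MB

4.44 MiB × 1,048,576 bytes/MiB = 4,655,677.44 bytes
1 MB = 10^6 bytes = 1,000,000 bytes
4,655,677.44 / 1,000,000 = 4.66 MB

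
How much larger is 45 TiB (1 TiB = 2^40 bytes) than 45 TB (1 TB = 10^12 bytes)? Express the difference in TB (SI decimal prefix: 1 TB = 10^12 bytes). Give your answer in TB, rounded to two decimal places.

45 TiB = 45 × 1,099,511,627,776 = 49,478,023,249,920 bytes
45 TB = 45 × 1,000,000,000,000 = 45,000,000,000,000 bytes
difference = 4,478,023,249,920 bytes
4,478,023,249,920 / 1,000,000,000,000 = 4.48 TB

4.48 TB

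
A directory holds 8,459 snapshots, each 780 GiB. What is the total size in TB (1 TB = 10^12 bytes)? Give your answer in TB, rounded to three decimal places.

Total = 8,459 × 780 GiB = 6,598,020 GiB
= 6,598,020 × 1,073,741,824 bytes = 7,084,570,029,588,480 bytes
1 TB = 1,000,000,000,000 bytes
7,084,570,029,588,480 / 1,000,000,000,000 = 7,084.570 TB

7,084.570 TB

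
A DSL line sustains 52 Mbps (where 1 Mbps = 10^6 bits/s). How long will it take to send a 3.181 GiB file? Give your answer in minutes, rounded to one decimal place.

3.181 GiB = 3,415,572,742.144 bytes = 27,324,581,937.152 bits
52 Mbps = 52,000,000 bits/s
time = 27,324,581,937.152 / 52,000,000 = 525.47 s
525.47 s / 60 = 8.8 minutes

8.8 minutes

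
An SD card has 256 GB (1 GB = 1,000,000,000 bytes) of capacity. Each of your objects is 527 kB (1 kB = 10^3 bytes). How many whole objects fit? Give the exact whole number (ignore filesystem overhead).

Capacity: 256 GB = 256,000,000,000 bytes
Per item: 527 kB = 527,000 bytes
⌊256,000,000,000 / 527,000⌋ = 485,768

485,768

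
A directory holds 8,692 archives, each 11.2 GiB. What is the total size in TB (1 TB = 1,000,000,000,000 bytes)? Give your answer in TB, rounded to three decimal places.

104.529 TB

Total = 8,692 × 11.2 GiB = 97350.4 GiB
= 97350.4 × 1,073,741,824 bytes = 104,529,196,063,129.6 bytes
1 TB = 1,000,000,000,000 bytes
104,529,196,063,129.6 / 1,000,000,000,000 = 104.529 TB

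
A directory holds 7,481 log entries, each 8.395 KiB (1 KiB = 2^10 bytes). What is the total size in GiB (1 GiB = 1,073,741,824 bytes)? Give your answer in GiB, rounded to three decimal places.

Total = 7,481 × 8.395 KiB = 62802.995 KiB
= 62802.995 × 1,024 bytes = 64,310,266.88 bytes
1 GiB = 1,073,741,824 bytes
64,310,266.88 / 1,073,741,824 = 0.060 GiB

0.060 GiB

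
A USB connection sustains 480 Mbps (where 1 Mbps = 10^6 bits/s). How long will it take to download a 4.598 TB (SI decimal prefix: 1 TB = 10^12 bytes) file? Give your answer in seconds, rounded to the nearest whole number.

4.598 TB = 4,598,000,000,000 bytes = 36,784,000,000,000 bits
480 Mbps = 480,000,000 bits/s
time = 36,784,000,000,000 / 480,000,000 = 76,633 s

76,633 seconds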